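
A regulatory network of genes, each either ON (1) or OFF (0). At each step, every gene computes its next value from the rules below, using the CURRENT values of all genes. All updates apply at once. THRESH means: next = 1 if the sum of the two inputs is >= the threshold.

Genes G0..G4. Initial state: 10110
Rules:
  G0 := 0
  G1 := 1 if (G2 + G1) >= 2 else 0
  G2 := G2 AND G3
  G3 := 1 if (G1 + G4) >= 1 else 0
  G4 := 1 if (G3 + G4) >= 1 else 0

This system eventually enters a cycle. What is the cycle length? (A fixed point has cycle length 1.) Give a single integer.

Step 0: 10110
Step 1: G0=0(const) G1=(1+0>=2)=0 G2=G2&G3=1&1=1 G3=(0+0>=1)=0 G4=(1+0>=1)=1 -> 00101
Step 2: G0=0(const) G1=(1+0>=2)=0 G2=G2&G3=1&0=0 G3=(0+1>=1)=1 G4=(0+1>=1)=1 -> 00011
Step 3: G0=0(const) G1=(0+0>=2)=0 G2=G2&G3=0&1=0 G3=(0+1>=1)=1 G4=(1+1>=1)=1 -> 00011
State from step 3 equals state from step 2 -> cycle length 1

Answer: 1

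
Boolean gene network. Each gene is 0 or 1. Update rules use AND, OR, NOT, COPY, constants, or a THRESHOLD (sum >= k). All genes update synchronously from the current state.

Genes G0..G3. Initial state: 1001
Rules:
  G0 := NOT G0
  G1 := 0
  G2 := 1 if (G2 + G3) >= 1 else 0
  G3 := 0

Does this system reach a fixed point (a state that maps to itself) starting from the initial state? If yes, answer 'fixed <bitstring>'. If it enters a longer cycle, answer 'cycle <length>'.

Answer: cycle 2

Derivation:
Step 0: 1001
Step 1: G0=NOT G0=NOT 1=0 G1=0(const) G2=(0+1>=1)=1 G3=0(const) -> 0010
Step 2: G0=NOT G0=NOT 0=1 G1=0(const) G2=(1+0>=1)=1 G3=0(const) -> 1010
Step 3: G0=NOT G0=NOT 1=0 G1=0(const) G2=(1+0>=1)=1 G3=0(const) -> 0010
Cycle of length 2 starting at step 1 -> no fixed point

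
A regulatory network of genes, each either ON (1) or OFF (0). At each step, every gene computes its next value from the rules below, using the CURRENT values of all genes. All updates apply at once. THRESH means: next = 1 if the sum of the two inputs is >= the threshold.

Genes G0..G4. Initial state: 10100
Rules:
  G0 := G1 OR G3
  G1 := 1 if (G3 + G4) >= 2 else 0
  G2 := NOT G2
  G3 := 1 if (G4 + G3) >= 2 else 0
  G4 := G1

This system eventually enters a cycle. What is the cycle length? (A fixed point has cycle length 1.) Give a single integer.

Step 0: 10100
Step 1: G0=G1|G3=0|0=0 G1=(0+0>=2)=0 G2=NOT G2=NOT 1=0 G3=(0+0>=2)=0 G4=G1=0 -> 00000
Step 2: G0=G1|G3=0|0=0 G1=(0+0>=2)=0 G2=NOT G2=NOT 0=1 G3=(0+0>=2)=0 G4=G1=0 -> 00100
Step 3: G0=G1|G3=0|0=0 G1=(0+0>=2)=0 G2=NOT G2=NOT 1=0 G3=(0+0>=2)=0 G4=G1=0 -> 00000
State from step 3 equals state from step 1 -> cycle length 2

Answer: 2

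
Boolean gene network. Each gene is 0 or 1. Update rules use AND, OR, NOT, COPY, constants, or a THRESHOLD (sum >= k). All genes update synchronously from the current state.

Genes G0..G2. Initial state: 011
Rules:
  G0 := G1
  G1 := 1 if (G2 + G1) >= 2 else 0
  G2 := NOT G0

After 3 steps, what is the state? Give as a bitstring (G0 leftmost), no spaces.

Step 1: G0=G1=1 G1=(1+1>=2)=1 G2=NOT G0=NOT 0=1 -> 111
Step 2: G0=G1=1 G1=(1+1>=2)=1 G2=NOT G0=NOT 1=0 -> 110
Step 3: G0=G1=1 G1=(0+1>=2)=0 G2=NOT G0=NOT 1=0 -> 100

100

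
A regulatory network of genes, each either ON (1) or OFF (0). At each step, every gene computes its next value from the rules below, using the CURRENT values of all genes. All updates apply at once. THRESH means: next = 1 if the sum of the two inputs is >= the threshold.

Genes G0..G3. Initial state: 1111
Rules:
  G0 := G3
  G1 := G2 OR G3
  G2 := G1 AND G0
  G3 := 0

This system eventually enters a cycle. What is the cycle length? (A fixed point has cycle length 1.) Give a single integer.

Step 0: 1111
Step 1: G0=G3=1 G1=G2|G3=1|1=1 G2=G1&G0=1&1=1 G3=0(const) -> 1110
Step 2: G0=G3=0 G1=G2|G3=1|0=1 G2=G1&G0=1&1=1 G3=0(const) -> 0110
Step 3: G0=G3=0 G1=G2|G3=1|0=1 G2=G1&G0=1&0=0 G3=0(const) -> 0100
Step 4: G0=G3=0 G1=G2|G3=0|0=0 G2=G1&G0=1&0=0 G3=0(const) -> 0000
Step 5: G0=G3=0 G1=G2|G3=0|0=0 G2=G1&G0=0&0=0 G3=0(const) -> 0000
State from step 5 equals state from step 4 -> cycle length 1

Answer: 1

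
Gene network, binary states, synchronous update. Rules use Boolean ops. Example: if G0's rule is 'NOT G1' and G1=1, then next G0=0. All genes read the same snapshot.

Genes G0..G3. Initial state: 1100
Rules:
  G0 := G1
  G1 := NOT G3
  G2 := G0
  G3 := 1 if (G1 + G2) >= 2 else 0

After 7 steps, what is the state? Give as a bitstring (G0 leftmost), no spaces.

Step 1: G0=G1=1 G1=NOT G3=NOT 0=1 G2=G0=1 G3=(1+0>=2)=0 -> 1110
Step 2: G0=G1=1 G1=NOT G3=NOT 0=1 G2=G0=1 G3=(1+1>=2)=1 -> 1111
Step 3: G0=G1=1 G1=NOT G3=NOT 1=0 G2=G0=1 G3=(1+1>=2)=1 -> 1011
Step 4: G0=G1=0 G1=NOT G3=NOT 1=0 G2=G0=1 G3=(0+1>=2)=0 -> 0010
Step 5: G0=G1=0 G1=NOT G3=NOT 0=1 G2=G0=0 G3=(0+1>=2)=0 -> 0100
Step 6: G0=G1=1 G1=NOT G3=NOT 0=1 G2=G0=0 G3=(1+0>=2)=0 -> 1100
Step 7: G0=G1=1 G1=NOT G3=NOT 0=1 G2=G0=1 G3=(1+0>=2)=0 -> 1110

1110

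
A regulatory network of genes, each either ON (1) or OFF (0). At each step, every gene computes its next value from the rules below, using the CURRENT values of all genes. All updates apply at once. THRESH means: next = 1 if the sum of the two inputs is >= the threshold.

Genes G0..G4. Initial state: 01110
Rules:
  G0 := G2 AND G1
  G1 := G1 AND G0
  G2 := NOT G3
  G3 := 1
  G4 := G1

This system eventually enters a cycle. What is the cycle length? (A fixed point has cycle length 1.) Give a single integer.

Answer: 1

Derivation:
Step 0: 01110
Step 1: G0=G2&G1=1&1=1 G1=G1&G0=1&0=0 G2=NOT G3=NOT 1=0 G3=1(const) G4=G1=1 -> 10011
Step 2: G0=G2&G1=0&0=0 G1=G1&G0=0&1=0 G2=NOT G3=NOT 1=0 G3=1(const) G4=G1=0 -> 00010
Step 3: G0=G2&G1=0&0=0 G1=G1&G0=0&0=0 G2=NOT G3=NOT 1=0 G3=1(const) G4=G1=0 -> 00010
State from step 3 equals state from step 2 -> cycle length 1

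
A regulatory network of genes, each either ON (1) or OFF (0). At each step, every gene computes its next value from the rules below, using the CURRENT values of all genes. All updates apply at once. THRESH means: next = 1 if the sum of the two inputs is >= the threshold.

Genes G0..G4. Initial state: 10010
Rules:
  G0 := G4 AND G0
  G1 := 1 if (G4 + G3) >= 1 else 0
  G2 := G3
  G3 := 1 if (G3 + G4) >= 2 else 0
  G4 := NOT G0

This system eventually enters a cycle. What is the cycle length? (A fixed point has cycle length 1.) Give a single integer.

Step 0: 10010
Step 1: G0=G4&G0=0&1=0 G1=(0+1>=1)=1 G2=G3=1 G3=(1+0>=2)=0 G4=NOT G0=NOT 1=0 -> 01100
Step 2: G0=G4&G0=0&0=0 G1=(0+0>=1)=0 G2=G3=0 G3=(0+0>=2)=0 G4=NOT G0=NOT 0=1 -> 00001
Step 3: G0=G4&G0=1&0=0 G1=(1+0>=1)=1 G2=G3=0 G3=(0+1>=2)=0 G4=NOT G0=NOT 0=1 -> 01001
Step 4: G0=G4&G0=1&0=0 G1=(1+0>=1)=1 G2=G3=0 G3=(0+1>=2)=0 G4=NOT G0=NOT 0=1 -> 01001
State from step 4 equals state from step 3 -> cycle length 1

Answer: 1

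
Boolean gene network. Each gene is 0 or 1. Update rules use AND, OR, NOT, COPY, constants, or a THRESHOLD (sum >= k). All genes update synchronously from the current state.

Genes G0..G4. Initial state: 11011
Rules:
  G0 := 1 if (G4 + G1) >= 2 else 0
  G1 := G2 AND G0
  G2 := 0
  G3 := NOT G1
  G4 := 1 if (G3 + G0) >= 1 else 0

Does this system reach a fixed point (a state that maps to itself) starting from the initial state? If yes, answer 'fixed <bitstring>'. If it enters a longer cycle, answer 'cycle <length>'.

Step 0: 11011
Step 1: G0=(1+1>=2)=1 G1=G2&G0=0&1=0 G2=0(const) G3=NOT G1=NOT 1=0 G4=(1+1>=1)=1 -> 10001
Step 2: G0=(1+0>=2)=0 G1=G2&G0=0&1=0 G2=0(const) G3=NOT G1=NOT 0=1 G4=(0+1>=1)=1 -> 00011
Step 3: G0=(1+0>=2)=0 G1=G2&G0=0&0=0 G2=0(const) G3=NOT G1=NOT 0=1 G4=(1+0>=1)=1 -> 00011
Fixed point reached at step 2: 00011

Answer: fixed 00011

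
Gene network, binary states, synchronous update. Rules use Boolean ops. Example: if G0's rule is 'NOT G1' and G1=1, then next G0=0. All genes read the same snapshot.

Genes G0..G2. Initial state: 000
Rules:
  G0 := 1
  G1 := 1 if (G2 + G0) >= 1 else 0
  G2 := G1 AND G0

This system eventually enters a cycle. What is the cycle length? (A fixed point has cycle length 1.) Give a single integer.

Step 0: 000
Step 1: G0=1(const) G1=(0+0>=1)=0 G2=G1&G0=0&0=0 -> 100
Step 2: G0=1(const) G1=(0+1>=1)=1 G2=G1&G0=0&1=0 -> 110
Step 3: G0=1(const) G1=(0+1>=1)=1 G2=G1&G0=1&1=1 -> 111
Step 4: G0=1(const) G1=(1+1>=1)=1 G2=G1&G0=1&1=1 -> 111
State from step 4 equals state from step 3 -> cycle length 1

Answer: 1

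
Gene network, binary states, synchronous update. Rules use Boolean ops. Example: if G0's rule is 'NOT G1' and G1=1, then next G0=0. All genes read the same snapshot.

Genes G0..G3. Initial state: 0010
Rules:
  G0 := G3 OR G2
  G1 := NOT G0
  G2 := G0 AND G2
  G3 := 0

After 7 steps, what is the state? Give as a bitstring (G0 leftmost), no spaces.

Step 1: G0=G3|G2=0|1=1 G1=NOT G0=NOT 0=1 G2=G0&G2=0&1=0 G3=0(const) -> 1100
Step 2: G0=G3|G2=0|0=0 G1=NOT G0=NOT 1=0 G2=G0&G2=1&0=0 G3=0(const) -> 0000
Step 3: G0=G3|G2=0|0=0 G1=NOT G0=NOT 0=1 G2=G0&G2=0&0=0 G3=0(const) -> 0100
Step 4: G0=G3|G2=0|0=0 G1=NOT G0=NOT 0=1 G2=G0&G2=0&0=0 G3=0(const) -> 0100
Step 5: G0=G3|G2=0|0=0 G1=NOT G0=NOT 0=1 G2=G0&G2=0&0=0 G3=0(const) -> 0100
Step 6: G0=G3|G2=0|0=0 G1=NOT G0=NOT 0=1 G2=G0&G2=0&0=0 G3=0(const) -> 0100
Step 7: G0=G3|G2=0|0=0 G1=NOT G0=NOT 0=1 G2=G0&G2=0&0=0 G3=0(const) -> 0100

0100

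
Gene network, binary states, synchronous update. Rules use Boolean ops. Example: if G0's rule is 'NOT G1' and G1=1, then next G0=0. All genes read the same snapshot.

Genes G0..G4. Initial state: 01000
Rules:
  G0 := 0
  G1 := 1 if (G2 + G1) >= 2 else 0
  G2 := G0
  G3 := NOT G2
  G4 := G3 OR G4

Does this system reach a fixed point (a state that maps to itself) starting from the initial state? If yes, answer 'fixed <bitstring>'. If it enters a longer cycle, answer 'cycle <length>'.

Answer: fixed 00011

Derivation:
Step 0: 01000
Step 1: G0=0(const) G1=(0+1>=2)=0 G2=G0=0 G3=NOT G2=NOT 0=1 G4=G3|G4=0|0=0 -> 00010
Step 2: G0=0(const) G1=(0+0>=2)=0 G2=G0=0 G3=NOT G2=NOT 0=1 G4=G3|G4=1|0=1 -> 00011
Step 3: G0=0(const) G1=(0+0>=2)=0 G2=G0=0 G3=NOT G2=NOT 0=1 G4=G3|G4=1|1=1 -> 00011
Fixed point reached at step 2: 00011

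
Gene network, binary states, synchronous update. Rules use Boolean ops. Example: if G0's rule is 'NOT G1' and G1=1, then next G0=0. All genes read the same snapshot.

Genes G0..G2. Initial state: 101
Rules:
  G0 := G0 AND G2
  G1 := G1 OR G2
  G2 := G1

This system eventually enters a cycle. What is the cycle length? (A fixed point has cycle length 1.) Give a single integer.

Step 0: 101
Step 1: G0=G0&G2=1&1=1 G1=G1|G2=0|1=1 G2=G1=0 -> 110
Step 2: G0=G0&G2=1&0=0 G1=G1|G2=1|0=1 G2=G1=1 -> 011
Step 3: G0=G0&G2=0&1=0 G1=G1|G2=1|1=1 G2=G1=1 -> 011
State from step 3 equals state from step 2 -> cycle length 1

Answer: 1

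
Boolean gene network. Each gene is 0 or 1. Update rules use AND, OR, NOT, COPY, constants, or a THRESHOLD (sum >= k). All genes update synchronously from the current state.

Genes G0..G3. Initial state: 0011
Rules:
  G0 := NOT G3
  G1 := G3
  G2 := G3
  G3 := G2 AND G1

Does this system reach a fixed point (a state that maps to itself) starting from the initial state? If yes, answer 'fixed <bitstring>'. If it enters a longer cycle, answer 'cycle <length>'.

Step 0: 0011
Step 1: G0=NOT G3=NOT 1=0 G1=G3=1 G2=G3=1 G3=G2&G1=1&0=0 -> 0110
Step 2: G0=NOT G3=NOT 0=1 G1=G3=0 G2=G3=0 G3=G2&G1=1&1=1 -> 1001
Step 3: G0=NOT G3=NOT 1=0 G1=G3=1 G2=G3=1 G3=G2&G1=0&0=0 -> 0110
Cycle of length 2 starting at step 1 -> no fixed point

Answer: cycle 2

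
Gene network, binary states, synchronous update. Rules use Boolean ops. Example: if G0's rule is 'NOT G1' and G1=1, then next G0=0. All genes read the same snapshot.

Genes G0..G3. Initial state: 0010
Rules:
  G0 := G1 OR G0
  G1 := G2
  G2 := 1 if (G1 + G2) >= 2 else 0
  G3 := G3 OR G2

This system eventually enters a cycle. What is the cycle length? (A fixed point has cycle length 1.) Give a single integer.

Answer: 1

Derivation:
Step 0: 0010
Step 1: G0=G1|G0=0|0=0 G1=G2=1 G2=(0+1>=2)=0 G3=G3|G2=0|1=1 -> 0101
Step 2: G0=G1|G0=1|0=1 G1=G2=0 G2=(1+0>=2)=0 G3=G3|G2=1|0=1 -> 1001
Step 3: G0=G1|G0=0|1=1 G1=G2=0 G2=(0+0>=2)=0 G3=G3|G2=1|0=1 -> 1001
State from step 3 equals state from step 2 -> cycle length 1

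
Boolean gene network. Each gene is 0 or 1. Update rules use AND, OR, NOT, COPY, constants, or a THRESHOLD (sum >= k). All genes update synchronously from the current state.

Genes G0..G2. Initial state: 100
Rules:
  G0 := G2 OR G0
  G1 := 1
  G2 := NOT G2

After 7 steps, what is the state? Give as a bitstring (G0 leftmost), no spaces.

Step 1: G0=G2|G0=0|1=1 G1=1(const) G2=NOT G2=NOT 0=1 -> 111
Step 2: G0=G2|G0=1|1=1 G1=1(const) G2=NOT G2=NOT 1=0 -> 110
Step 3: G0=G2|G0=0|1=1 G1=1(const) G2=NOT G2=NOT 0=1 -> 111
Step 4: G0=G2|G0=1|1=1 G1=1(const) G2=NOT G2=NOT 1=0 -> 110
Step 5: G0=G2|G0=0|1=1 G1=1(const) G2=NOT G2=NOT 0=1 -> 111
Step 6: G0=G2|G0=1|1=1 G1=1(const) G2=NOT G2=NOT 1=0 -> 110
Step 7: G0=G2|G0=0|1=1 G1=1(const) G2=NOT G2=NOT 0=1 -> 111

111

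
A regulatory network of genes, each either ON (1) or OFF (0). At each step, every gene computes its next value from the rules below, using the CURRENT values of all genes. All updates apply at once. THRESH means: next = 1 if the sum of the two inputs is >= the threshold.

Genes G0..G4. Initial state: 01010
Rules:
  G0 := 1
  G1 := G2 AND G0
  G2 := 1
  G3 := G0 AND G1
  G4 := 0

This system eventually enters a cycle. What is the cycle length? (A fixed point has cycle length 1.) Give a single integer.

Step 0: 01010
Step 1: G0=1(const) G1=G2&G0=0&0=0 G2=1(const) G3=G0&G1=0&1=0 G4=0(const) -> 10100
Step 2: G0=1(const) G1=G2&G0=1&1=1 G2=1(const) G3=G0&G1=1&0=0 G4=0(const) -> 11100
Step 3: G0=1(const) G1=G2&G0=1&1=1 G2=1(const) G3=G0&G1=1&1=1 G4=0(const) -> 11110
Step 4: G0=1(const) G1=G2&G0=1&1=1 G2=1(const) G3=G0&G1=1&1=1 G4=0(const) -> 11110
State from step 4 equals state from step 3 -> cycle length 1

Answer: 1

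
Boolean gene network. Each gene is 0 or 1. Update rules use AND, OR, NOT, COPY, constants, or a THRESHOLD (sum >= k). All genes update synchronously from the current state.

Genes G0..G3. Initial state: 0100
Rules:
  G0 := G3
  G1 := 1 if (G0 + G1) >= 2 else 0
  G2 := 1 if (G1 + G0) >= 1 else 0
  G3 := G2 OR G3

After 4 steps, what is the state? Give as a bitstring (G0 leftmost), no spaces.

Step 1: G0=G3=0 G1=(0+1>=2)=0 G2=(1+0>=1)=1 G3=G2|G3=0|0=0 -> 0010
Step 2: G0=G3=0 G1=(0+0>=2)=0 G2=(0+0>=1)=0 G3=G2|G3=1|0=1 -> 0001
Step 3: G0=G3=1 G1=(0+0>=2)=0 G2=(0+0>=1)=0 G3=G2|G3=0|1=1 -> 1001
Step 4: G0=G3=1 G1=(1+0>=2)=0 G2=(0+1>=1)=1 G3=G2|G3=0|1=1 -> 1011

1011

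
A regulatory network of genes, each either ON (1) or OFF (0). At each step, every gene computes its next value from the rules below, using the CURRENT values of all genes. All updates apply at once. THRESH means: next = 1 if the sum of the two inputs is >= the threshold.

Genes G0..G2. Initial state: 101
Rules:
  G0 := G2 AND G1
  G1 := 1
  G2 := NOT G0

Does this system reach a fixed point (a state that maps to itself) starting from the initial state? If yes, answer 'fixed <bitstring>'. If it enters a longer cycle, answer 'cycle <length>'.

Answer: cycle 4

Derivation:
Step 0: 101
Step 1: G0=G2&G1=1&0=0 G1=1(const) G2=NOT G0=NOT 1=0 -> 010
Step 2: G0=G2&G1=0&1=0 G1=1(const) G2=NOT G0=NOT 0=1 -> 011
Step 3: G0=G2&G1=1&1=1 G1=1(const) G2=NOT G0=NOT 0=1 -> 111
Step 4: G0=G2&G1=1&1=1 G1=1(const) G2=NOT G0=NOT 1=0 -> 110
Step 5: G0=G2&G1=0&1=0 G1=1(const) G2=NOT G0=NOT 1=0 -> 010
Cycle of length 4 starting at step 1 -> no fixed point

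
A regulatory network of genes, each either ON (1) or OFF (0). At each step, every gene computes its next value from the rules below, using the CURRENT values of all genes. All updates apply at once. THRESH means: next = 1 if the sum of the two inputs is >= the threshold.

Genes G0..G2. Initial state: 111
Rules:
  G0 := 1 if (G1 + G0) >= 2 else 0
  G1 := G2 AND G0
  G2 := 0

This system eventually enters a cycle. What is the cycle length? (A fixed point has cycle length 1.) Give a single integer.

Step 0: 111
Step 1: G0=(1+1>=2)=1 G1=G2&G0=1&1=1 G2=0(const) -> 110
Step 2: G0=(1+1>=2)=1 G1=G2&G0=0&1=0 G2=0(const) -> 100
Step 3: G0=(0+1>=2)=0 G1=G2&G0=0&1=0 G2=0(const) -> 000
Step 4: G0=(0+0>=2)=0 G1=G2&G0=0&0=0 G2=0(const) -> 000
State from step 4 equals state from step 3 -> cycle length 1

Answer: 1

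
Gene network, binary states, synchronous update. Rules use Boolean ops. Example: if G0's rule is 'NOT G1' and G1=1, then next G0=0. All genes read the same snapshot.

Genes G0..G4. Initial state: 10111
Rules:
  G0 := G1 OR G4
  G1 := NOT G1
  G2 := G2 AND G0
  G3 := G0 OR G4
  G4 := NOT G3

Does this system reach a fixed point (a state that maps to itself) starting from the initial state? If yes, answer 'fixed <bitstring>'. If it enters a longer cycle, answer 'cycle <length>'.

Step 0: 10111
Step 1: G0=G1|G4=0|1=1 G1=NOT G1=NOT 0=1 G2=G2&G0=1&1=1 G3=G0|G4=1|1=1 G4=NOT G3=NOT 1=0 -> 11110
Step 2: G0=G1|G4=1|0=1 G1=NOT G1=NOT 1=0 G2=G2&G0=1&1=1 G3=G0|G4=1|0=1 G4=NOT G3=NOT 1=0 -> 10110
Step 3: G0=G1|G4=0|0=0 G1=NOT G1=NOT 0=1 G2=G2&G0=1&1=1 G3=G0|G4=1|0=1 G4=NOT G3=NOT 1=0 -> 01110
Step 4: G0=G1|G4=1|0=1 G1=NOT G1=NOT 1=0 G2=G2&G0=1&0=0 G3=G0|G4=0|0=0 G4=NOT G3=NOT 1=0 -> 10000
Step 5: G0=G1|G4=0|0=0 G1=NOT G1=NOT 0=1 G2=G2&G0=0&1=0 G3=G0|G4=1|0=1 G4=NOT G3=NOT 0=1 -> 01011
Step 6: G0=G1|G4=1|1=1 G1=NOT G1=NOT 1=0 G2=G2&G0=0&0=0 G3=G0|G4=0|1=1 G4=NOT G3=NOT 1=0 -> 10010
Step 7: G0=G1|G4=0|0=0 G1=NOT G1=NOT 0=1 G2=G2&G0=0&1=0 G3=G0|G4=1|0=1 G4=NOT G3=NOT 1=0 -> 01010
Step 8: G0=G1|G4=1|0=1 G1=NOT G1=NOT 1=0 G2=G2&G0=0&0=0 G3=G0|G4=0|0=0 G4=NOT G3=NOT 1=0 -> 10000
Cycle of length 4 starting at step 4 -> no fixed point

Answer: cycle 4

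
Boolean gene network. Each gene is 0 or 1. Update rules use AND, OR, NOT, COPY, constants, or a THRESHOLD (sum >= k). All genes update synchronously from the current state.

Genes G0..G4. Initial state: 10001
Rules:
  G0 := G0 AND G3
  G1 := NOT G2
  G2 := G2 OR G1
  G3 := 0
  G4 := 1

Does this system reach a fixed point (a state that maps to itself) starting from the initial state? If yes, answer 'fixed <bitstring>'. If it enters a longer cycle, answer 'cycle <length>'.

Step 0: 10001
Step 1: G0=G0&G3=1&0=0 G1=NOT G2=NOT 0=1 G2=G2|G1=0|0=0 G3=0(const) G4=1(const) -> 01001
Step 2: G0=G0&G3=0&0=0 G1=NOT G2=NOT 0=1 G2=G2|G1=0|1=1 G3=0(const) G4=1(const) -> 01101
Step 3: G0=G0&G3=0&0=0 G1=NOT G2=NOT 1=0 G2=G2|G1=1|1=1 G3=0(const) G4=1(const) -> 00101
Step 4: G0=G0&G3=0&0=0 G1=NOT G2=NOT 1=0 G2=G2|G1=1|0=1 G3=0(const) G4=1(const) -> 00101
Fixed point reached at step 3: 00101

Answer: fixed 00101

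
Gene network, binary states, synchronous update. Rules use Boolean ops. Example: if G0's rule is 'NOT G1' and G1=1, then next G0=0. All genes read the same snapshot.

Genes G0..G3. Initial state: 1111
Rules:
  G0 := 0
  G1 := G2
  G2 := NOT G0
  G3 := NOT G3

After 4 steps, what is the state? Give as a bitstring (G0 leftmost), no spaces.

Step 1: G0=0(const) G1=G2=1 G2=NOT G0=NOT 1=0 G3=NOT G3=NOT 1=0 -> 0100
Step 2: G0=0(const) G1=G2=0 G2=NOT G0=NOT 0=1 G3=NOT G3=NOT 0=1 -> 0011
Step 3: G0=0(const) G1=G2=1 G2=NOT G0=NOT 0=1 G3=NOT G3=NOT 1=0 -> 0110
Step 4: G0=0(const) G1=G2=1 G2=NOT G0=NOT 0=1 G3=NOT G3=NOT 0=1 -> 0111

0111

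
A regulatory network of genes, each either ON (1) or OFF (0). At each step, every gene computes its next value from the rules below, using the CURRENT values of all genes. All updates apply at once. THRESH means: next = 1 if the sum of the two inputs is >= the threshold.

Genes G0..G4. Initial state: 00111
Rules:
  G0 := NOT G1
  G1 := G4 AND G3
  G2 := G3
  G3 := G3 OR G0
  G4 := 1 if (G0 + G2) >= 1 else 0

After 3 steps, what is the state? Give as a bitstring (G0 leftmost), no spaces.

Step 1: G0=NOT G1=NOT 0=1 G1=G4&G3=1&1=1 G2=G3=1 G3=G3|G0=1|0=1 G4=(0+1>=1)=1 -> 11111
Step 2: G0=NOT G1=NOT 1=0 G1=G4&G3=1&1=1 G2=G3=1 G3=G3|G0=1|1=1 G4=(1+1>=1)=1 -> 01111
Step 3: G0=NOT G1=NOT 1=0 G1=G4&G3=1&1=1 G2=G3=1 G3=G3|G0=1|0=1 G4=(0+1>=1)=1 -> 01111

01111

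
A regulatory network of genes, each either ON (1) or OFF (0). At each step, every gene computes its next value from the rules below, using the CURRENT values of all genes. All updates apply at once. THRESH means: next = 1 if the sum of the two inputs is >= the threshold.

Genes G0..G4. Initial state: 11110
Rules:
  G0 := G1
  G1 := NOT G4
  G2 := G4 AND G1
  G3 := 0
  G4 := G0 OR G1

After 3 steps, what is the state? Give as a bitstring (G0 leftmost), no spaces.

Step 1: G0=G1=1 G1=NOT G4=NOT 0=1 G2=G4&G1=0&1=0 G3=0(const) G4=G0|G1=1|1=1 -> 11001
Step 2: G0=G1=1 G1=NOT G4=NOT 1=0 G2=G4&G1=1&1=1 G3=0(const) G4=G0|G1=1|1=1 -> 10101
Step 3: G0=G1=0 G1=NOT G4=NOT 1=0 G2=G4&G1=1&0=0 G3=0(const) G4=G0|G1=1|0=1 -> 00001

00001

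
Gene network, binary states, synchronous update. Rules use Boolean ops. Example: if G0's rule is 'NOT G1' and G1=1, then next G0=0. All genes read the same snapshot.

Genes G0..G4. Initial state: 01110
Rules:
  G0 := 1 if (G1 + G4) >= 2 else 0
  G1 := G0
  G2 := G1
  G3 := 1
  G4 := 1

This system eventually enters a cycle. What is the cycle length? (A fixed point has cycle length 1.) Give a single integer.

Step 0: 01110
Step 1: G0=(1+0>=2)=0 G1=G0=0 G2=G1=1 G3=1(const) G4=1(const) -> 00111
Step 2: G0=(0+1>=2)=0 G1=G0=0 G2=G1=0 G3=1(const) G4=1(const) -> 00011
Step 3: G0=(0+1>=2)=0 G1=G0=0 G2=G1=0 G3=1(const) G4=1(const) -> 00011
State from step 3 equals state from step 2 -> cycle length 1

Answer: 1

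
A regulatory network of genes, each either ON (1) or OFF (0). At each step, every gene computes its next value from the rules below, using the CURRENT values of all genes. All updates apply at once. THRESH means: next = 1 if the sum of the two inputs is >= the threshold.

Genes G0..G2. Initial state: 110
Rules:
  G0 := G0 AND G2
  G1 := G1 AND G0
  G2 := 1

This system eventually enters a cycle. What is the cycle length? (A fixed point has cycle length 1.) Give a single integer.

Step 0: 110
Step 1: G0=G0&G2=1&0=0 G1=G1&G0=1&1=1 G2=1(const) -> 011
Step 2: G0=G0&G2=0&1=0 G1=G1&G0=1&0=0 G2=1(const) -> 001
Step 3: G0=G0&G2=0&1=0 G1=G1&G0=0&0=0 G2=1(const) -> 001
State from step 3 equals state from step 2 -> cycle length 1

Answer: 1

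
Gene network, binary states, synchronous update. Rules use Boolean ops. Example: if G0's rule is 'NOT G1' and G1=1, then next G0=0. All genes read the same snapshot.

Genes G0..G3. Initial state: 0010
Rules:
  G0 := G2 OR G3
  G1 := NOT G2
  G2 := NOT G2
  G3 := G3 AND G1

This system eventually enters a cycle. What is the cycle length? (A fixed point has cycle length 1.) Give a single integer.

Answer: 2

Derivation:
Step 0: 0010
Step 1: G0=G2|G3=1|0=1 G1=NOT G2=NOT 1=0 G2=NOT G2=NOT 1=0 G3=G3&G1=0&0=0 -> 1000
Step 2: G0=G2|G3=0|0=0 G1=NOT G2=NOT 0=1 G2=NOT G2=NOT 0=1 G3=G3&G1=0&0=0 -> 0110
Step 3: G0=G2|G3=1|0=1 G1=NOT G2=NOT 1=0 G2=NOT G2=NOT 1=0 G3=G3&G1=0&1=0 -> 1000
State from step 3 equals state from step 1 -> cycle length 2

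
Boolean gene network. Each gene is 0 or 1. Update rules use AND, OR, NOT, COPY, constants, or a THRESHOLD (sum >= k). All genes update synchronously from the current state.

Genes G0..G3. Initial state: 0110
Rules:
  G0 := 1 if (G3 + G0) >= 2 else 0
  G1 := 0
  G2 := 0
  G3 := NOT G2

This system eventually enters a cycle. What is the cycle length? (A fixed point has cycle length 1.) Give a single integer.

Step 0: 0110
Step 1: G0=(0+0>=2)=0 G1=0(const) G2=0(const) G3=NOT G2=NOT 1=0 -> 0000
Step 2: G0=(0+0>=2)=0 G1=0(const) G2=0(const) G3=NOT G2=NOT 0=1 -> 0001
Step 3: G0=(1+0>=2)=0 G1=0(const) G2=0(const) G3=NOT G2=NOT 0=1 -> 0001
State from step 3 equals state from step 2 -> cycle length 1

Answer: 1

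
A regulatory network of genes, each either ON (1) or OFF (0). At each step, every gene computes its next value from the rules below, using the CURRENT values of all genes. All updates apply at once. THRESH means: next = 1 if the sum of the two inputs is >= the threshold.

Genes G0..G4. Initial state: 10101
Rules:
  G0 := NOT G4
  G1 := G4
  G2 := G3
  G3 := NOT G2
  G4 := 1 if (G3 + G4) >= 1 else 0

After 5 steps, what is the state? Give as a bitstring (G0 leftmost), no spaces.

Step 1: G0=NOT G4=NOT 1=0 G1=G4=1 G2=G3=0 G3=NOT G2=NOT 1=0 G4=(0+1>=1)=1 -> 01001
Step 2: G0=NOT G4=NOT 1=0 G1=G4=1 G2=G3=0 G3=NOT G2=NOT 0=1 G4=(0+1>=1)=1 -> 01011
Step 3: G0=NOT G4=NOT 1=0 G1=G4=1 G2=G3=1 G3=NOT G2=NOT 0=1 G4=(1+1>=1)=1 -> 01111
Step 4: G0=NOT G4=NOT 1=0 G1=G4=1 G2=G3=1 G3=NOT G2=NOT 1=0 G4=(1+1>=1)=1 -> 01101
Step 5: G0=NOT G4=NOT 1=0 G1=G4=1 G2=G3=0 G3=NOT G2=NOT 1=0 G4=(0+1>=1)=1 -> 01001

01001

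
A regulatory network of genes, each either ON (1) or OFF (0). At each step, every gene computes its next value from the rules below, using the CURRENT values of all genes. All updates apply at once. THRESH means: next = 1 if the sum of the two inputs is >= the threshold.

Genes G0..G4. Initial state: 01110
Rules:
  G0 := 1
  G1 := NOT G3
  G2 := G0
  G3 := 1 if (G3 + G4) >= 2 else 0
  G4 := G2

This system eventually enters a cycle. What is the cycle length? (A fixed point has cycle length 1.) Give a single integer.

Step 0: 01110
Step 1: G0=1(const) G1=NOT G3=NOT 1=0 G2=G0=0 G3=(1+0>=2)=0 G4=G2=1 -> 10001
Step 2: G0=1(const) G1=NOT G3=NOT 0=1 G2=G0=1 G3=(0+1>=2)=0 G4=G2=0 -> 11100
Step 3: G0=1(const) G1=NOT G3=NOT 0=1 G2=G0=1 G3=(0+0>=2)=0 G4=G2=1 -> 11101
Step 4: G0=1(const) G1=NOT G3=NOT 0=1 G2=G0=1 G3=(0+1>=2)=0 G4=G2=1 -> 11101
State from step 4 equals state from step 3 -> cycle length 1

Answer: 1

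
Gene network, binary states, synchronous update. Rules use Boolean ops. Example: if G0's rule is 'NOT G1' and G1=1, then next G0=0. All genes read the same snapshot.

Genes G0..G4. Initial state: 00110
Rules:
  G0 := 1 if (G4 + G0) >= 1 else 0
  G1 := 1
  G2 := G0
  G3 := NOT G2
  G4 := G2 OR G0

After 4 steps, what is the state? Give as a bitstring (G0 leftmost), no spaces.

Step 1: G0=(0+0>=1)=0 G1=1(const) G2=G0=0 G3=NOT G2=NOT 1=0 G4=G2|G0=1|0=1 -> 01001
Step 2: G0=(1+0>=1)=1 G1=1(const) G2=G0=0 G3=NOT G2=NOT 0=1 G4=G2|G0=0|0=0 -> 11010
Step 3: G0=(0+1>=1)=1 G1=1(const) G2=G0=1 G3=NOT G2=NOT 0=1 G4=G2|G0=0|1=1 -> 11111
Step 4: G0=(1+1>=1)=1 G1=1(const) G2=G0=1 G3=NOT G2=NOT 1=0 G4=G2|G0=1|1=1 -> 11101

11101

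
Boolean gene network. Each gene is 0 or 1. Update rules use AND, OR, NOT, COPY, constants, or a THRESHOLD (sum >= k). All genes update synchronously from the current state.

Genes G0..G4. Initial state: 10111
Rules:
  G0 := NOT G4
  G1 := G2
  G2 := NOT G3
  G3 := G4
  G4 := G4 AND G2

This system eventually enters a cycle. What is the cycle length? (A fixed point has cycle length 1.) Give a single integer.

Answer: 1

Derivation:
Step 0: 10111
Step 1: G0=NOT G4=NOT 1=0 G1=G2=1 G2=NOT G3=NOT 1=0 G3=G4=1 G4=G4&G2=1&1=1 -> 01011
Step 2: G0=NOT G4=NOT 1=0 G1=G2=0 G2=NOT G3=NOT 1=0 G3=G4=1 G4=G4&G2=1&0=0 -> 00010
Step 3: G0=NOT G4=NOT 0=1 G1=G2=0 G2=NOT G3=NOT 1=0 G3=G4=0 G4=G4&G2=0&0=0 -> 10000
Step 4: G0=NOT G4=NOT 0=1 G1=G2=0 G2=NOT G3=NOT 0=1 G3=G4=0 G4=G4&G2=0&0=0 -> 10100
Step 5: G0=NOT G4=NOT 0=1 G1=G2=1 G2=NOT G3=NOT 0=1 G3=G4=0 G4=G4&G2=0&1=0 -> 11100
Step 6: G0=NOT G4=NOT 0=1 G1=G2=1 G2=NOT G3=NOT 0=1 G3=G4=0 G4=G4&G2=0&1=0 -> 11100
State from step 6 equals state from step 5 -> cycle length 1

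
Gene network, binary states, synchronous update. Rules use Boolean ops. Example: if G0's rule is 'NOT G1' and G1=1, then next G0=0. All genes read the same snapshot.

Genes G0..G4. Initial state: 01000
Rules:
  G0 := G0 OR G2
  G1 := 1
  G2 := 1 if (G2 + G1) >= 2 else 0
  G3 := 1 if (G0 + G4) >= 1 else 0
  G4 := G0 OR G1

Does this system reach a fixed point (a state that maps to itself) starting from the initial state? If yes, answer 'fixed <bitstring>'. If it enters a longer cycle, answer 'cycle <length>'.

Answer: fixed 01011

Derivation:
Step 0: 01000
Step 1: G0=G0|G2=0|0=0 G1=1(const) G2=(0+1>=2)=0 G3=(0+0>=1)=0 G4=G0|G1=0|1=1 -> 01001
Step 2: G0=G0|G2=0|0=0 G1=1(const) G2=(0+1>=2)=0 G3=(0+1>=1)=1 G4=G0|G1=0|1=1 -> 01011
Step 3: G0=G0|G2=0|0=0 G1=1(const) G2=(0+1>=2)=0 G3=(0+1>=1)=1 G4=G0|G1=0|1=1 -> 01011
Fixed point reached at step 2: 01011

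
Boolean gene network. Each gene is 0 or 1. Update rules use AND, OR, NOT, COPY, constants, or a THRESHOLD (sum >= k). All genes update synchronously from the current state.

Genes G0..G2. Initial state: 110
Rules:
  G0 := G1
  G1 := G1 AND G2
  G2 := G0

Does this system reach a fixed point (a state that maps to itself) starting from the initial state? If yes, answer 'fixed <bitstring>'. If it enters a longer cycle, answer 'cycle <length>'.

Step 0: 110
Step 1: G0=G1=1 G1=G1&G2=1&0=0 G2=G0=1 -> 101
Step 2: G0=G1=0 G1=G1&G2=0&1=0 G2=G0=1 -> 001
Step 3: G0=G1=0 G1=G1&G2=0&1=0 G2=G0=0 -> 000
Step 4: G0=G1=0 G1=G1&G2=0&0=0 G2=G0=0 -> 000
Fixed point reached at step 3: 000

Answer: fixed 000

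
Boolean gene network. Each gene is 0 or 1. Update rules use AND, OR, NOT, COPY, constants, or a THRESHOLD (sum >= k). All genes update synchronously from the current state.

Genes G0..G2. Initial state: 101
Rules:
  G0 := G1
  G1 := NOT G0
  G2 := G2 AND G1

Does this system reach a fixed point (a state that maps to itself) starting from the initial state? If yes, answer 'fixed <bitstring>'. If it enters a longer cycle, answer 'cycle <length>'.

Answer: cycle 4

Derivation:
Step 0: 101
Step 1: G0=G1=0 G1=NOT G0=NOT 1=0 G2=G2&G1=1&0=0 -> 000
Step 2: G0=G1=0 G1=NOT G0=NOT 0=1 G2=G2&G1=0&0=0 -> 010
Step 3: G0=G1=1 G1=NOT G0=NOT 0=1 G2=G2&G1=0&1=0 -> 110
Step 4: G0=G1=1 G1=NOT G0=NOT 1=0 G2=G2&G1=0&1=0 -> 100
Step 5: G0=G1=0 G1=NOT G0=NOT 1=0 G2=G2&G1=0&0=0 -> 000
Cycle of length 4 starting at step 1 -> no fixed point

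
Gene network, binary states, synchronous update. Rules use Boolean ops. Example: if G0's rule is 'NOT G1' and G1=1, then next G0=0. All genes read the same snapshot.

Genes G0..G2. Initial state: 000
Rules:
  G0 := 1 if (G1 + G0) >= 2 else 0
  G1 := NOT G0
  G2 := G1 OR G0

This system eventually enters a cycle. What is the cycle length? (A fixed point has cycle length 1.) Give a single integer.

Step 0: 000
Step 1: G0=(0+0>=2)=0 G1=NOT G0=NOT 0=1 G2=G1|G0=0|0=0 -> 010
Step 2: G0=(1+0>=2)=0 G1=NOT G0=NOT 0=1 G2=G1|G0=1|0=1 -> 011
Step 3: G0=(1+0>=2)=0 G1=NOT G0=NOT 0=1 G2=G1|G0=1|0=1 -> 011
State from step 3 equals state from step 2 -> cycle length 1

Answer: 1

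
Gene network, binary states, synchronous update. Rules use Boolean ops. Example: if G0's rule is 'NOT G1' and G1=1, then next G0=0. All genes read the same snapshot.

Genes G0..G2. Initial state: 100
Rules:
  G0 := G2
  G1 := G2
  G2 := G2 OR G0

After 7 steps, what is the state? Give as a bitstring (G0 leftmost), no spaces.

Step 1: G0=G2=0 G1=G2=0 G2=G2|G0=0|1=1 -> 001
Step 2: G0=G2=1 G1=G2=1 G2=G2|G0=1|0=1 -> 111
Step 3: G0=G2=1 G1=G2=1 G2=G2|G0=1|1=1 -> 111
Step 4: G0=G2=1 G1=G2=1 G2=G2|G0=1|1=1 -> 111
Step 5: G0=G2=1 G1=G2=1 G2=G2|G0=1|1=1 -> 111
Step 6: G0=G2=1 G1=G2=1 G2=G2|G0=1|1=1 -> 111
Step 7: G0=G2=1 G1=G2=1 G2=G2|G0=1|1=1 -> 111

111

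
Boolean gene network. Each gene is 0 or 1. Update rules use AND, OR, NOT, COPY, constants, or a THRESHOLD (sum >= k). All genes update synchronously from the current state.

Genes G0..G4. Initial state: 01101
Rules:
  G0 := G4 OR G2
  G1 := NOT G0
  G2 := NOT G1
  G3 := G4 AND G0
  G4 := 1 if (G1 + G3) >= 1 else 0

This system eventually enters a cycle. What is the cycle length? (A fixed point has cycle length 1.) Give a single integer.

Answer: 1

Derivation:
Step 0: 01101
Step 1: G0=G4|G2=1|1=1 G1=NOT G0=NOT 0=1 G2=NOT G1=NOT 1=0 G3=G4&G0=1&0=0 G4=(1+0>=1)=1 -> 11001
Step 2: G0=G4|G2=1|0=1 G1=NOT G0=NOT 1=0 G2=NOT G1=NOT 1=0 G3=G4&G0=1&1=1 G4=(1+0>=1)=1 -> 10011
Step 3: G0=G4|G2=1|0=1 G1=NOT G0=NOT 1=0 G2=NOT G1=NOT 0=1 G3=G4&G0=1&1=1 G4=(0+1>=1)=1 -> 10111
Step 4: G0=G4|G2=1|1=1 G1=NOT G0=NOT 1=0 G2=NOT G1=NOT 0=1 G3=G4&G0=1&1=1 G4=(0+1>=1)=1 -> 10111
State from step 4 equals state from step 3 -> cycle length 1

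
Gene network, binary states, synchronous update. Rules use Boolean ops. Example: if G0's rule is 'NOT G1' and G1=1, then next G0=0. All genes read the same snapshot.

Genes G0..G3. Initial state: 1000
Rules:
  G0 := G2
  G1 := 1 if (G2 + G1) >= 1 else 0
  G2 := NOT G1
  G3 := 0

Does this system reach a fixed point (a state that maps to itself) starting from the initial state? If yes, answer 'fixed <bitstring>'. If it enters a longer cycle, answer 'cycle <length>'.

Step 0: 1000
Step 1: G0=G2=0 G1=(0+0>=1)=0 G2=NOT G1=NOT 0=1 G3=0(const) -> 0010
Step 2: G0=G2=1 G1=(1+0>=1)=1 G2=NOT G1=NOT 0=1 G3=0(const) -> 1110
Step 3: G0=G2=1 G1=(1+1>=1)=1 G2=NOT G1=NOT 1=0 G3=0(const) -> 1100
Step 4: G0=G2=0 G1=(0+1>=1)=1 G2=NOT G1=NOT 1=0 G3=0(const) -> 0100
Step 5: G0=G2=0 G1=(0+1>=1)=1 G2=NOT G1=NOT 1=0 G3=0(const) -> 0100
Fixed point reached at step 4: 0100

Answer: fixed 0100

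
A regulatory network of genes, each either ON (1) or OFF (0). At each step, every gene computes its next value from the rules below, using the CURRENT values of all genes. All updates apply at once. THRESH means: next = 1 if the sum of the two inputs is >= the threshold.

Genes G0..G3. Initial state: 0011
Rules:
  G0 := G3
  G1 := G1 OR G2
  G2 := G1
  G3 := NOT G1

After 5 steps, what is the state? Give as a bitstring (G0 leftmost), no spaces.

Step 1: G0=G3=1 G1=G1|G2=0|1=1 G2=G1=0 G3=NOT G1=NOT 0=1 -> 1101
Step 2: G0=G3=1 G1=G1|G2=1|0=1 G2=G1=1 G3=NOT G1=NOT 1=0 -> 1110
Step 3: G0=G3=0 G1=G1|G2=1|1=1 G2=G1=1 G3=NOT G1=NOT 1=0 -> 0110
Step 4: G0=G3=0 G1=G1|G2=1|1=1 G2=G1=1 G3=NOT G1=NOT 1=0 -> 0110
Step 5: G0=G3=0 G1=G1|G2=1|1=1 G2=G1=1 G3=NOT G1=NOT 1=0 -> 0110

0110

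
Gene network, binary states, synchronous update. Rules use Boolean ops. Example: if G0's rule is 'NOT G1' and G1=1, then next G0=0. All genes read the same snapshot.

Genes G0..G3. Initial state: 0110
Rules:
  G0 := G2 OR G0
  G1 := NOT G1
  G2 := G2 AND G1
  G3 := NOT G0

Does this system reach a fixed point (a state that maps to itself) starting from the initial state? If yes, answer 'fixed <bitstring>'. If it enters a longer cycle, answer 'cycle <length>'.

Answer: cycle 2

Derivation:
Step 0: 0110
Step 1: G0=G2|G0=1|0=1 G1=NOT G1=NOT 1=0 G2=G2&G1=1&1=1 G3=NOT G0=NOT 0=1 -> 1011
Step 2: G0=G2|G0=1|1=1 G1=NOT G1=NOT 0=1 G2=G2&G1=1&0=0 G3=NOT G0=NOT 1=0 -> 1100
Step 3: G0=G2|G0=0|1=1 G1=NOT G1=NOT 1=0 G2=G2&G1=0&1=0 G3=NOT G0=NOT 1=0 -> 1000
Step 4: G0=G2|G0=0|1=1 G1=NOT G1=NOT 0=1 G2=G2&G1=0&0=0 G3=NOT G0=NOT 1=0 -> 1100
Cycle of length 2 starting at step 2 -> no fixed point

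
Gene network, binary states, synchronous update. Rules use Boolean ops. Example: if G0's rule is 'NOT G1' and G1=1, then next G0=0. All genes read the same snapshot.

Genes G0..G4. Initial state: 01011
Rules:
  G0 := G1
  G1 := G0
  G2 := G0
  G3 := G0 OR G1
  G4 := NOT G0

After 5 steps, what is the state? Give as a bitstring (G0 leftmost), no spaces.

Step 1: G0=G1=1 G1=G0=0 G2=G0=0 G3=G0|G1=0|1=1 G4=NOT G0=NOT 0=1 -> 10011
Step 2: G0=G1=0 G1=G0=1 G2=G0=1 G3=G0|G1=1|0=1 G4=NOT G0=NOT 1=0 -> 01110
Step 3: G0=G1=1 G1=G0=0 G2=G0=0 G3=G0|G1=0|1=1 G4=NOT G0=NOT 0=1 -> 10011
Step 4: G0=G1=0 G1=G0=1 G2=G0=1 G3=G0|G1=1|0=1 G4=NOT G0=NOT 1=0 -> 01110
Step 5: G0=G1=1 G1=G0=0 G2=G0=0 G3=G0|G1=0|1=1 G4=NOT G0=NOT 0=1 -> 10011

10011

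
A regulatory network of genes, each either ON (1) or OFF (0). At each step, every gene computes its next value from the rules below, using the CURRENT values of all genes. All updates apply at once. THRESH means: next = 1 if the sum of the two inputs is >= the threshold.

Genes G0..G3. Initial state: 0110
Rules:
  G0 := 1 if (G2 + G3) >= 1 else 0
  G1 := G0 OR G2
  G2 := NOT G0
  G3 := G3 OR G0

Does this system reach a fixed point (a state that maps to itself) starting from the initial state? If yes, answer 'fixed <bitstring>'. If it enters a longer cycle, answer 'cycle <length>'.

Step 0: 0110
Step 1: G0=(1+0>=1)=1 G1=G0|G2=0|1=1 G2=NOT G0=NOT 0=1 G3=G3|G0=0|0=0 -> 1110
Step 2: G0=(1+0>=1)=1 G1=G0|G2=1|1=1 G2=NOT G0=NOT 1=0 G3=G3|G0=0|1=1 -> 1101
Step 3: G0=(0+1>=1)=1 G1=G0|G2=1|0=1 G2=NOT G0=NOT 1=0 G3=G3|G0=1|1=1 -> 1101
Fixed point reached at step 2: 1101

Answer: fixed 1101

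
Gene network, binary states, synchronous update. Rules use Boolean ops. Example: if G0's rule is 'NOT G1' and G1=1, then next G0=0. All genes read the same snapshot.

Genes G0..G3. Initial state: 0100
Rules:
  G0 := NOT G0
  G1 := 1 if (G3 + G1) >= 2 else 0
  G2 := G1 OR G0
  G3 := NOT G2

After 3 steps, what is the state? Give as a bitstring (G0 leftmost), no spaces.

Step 1: G0=NOT G0=NOT 0=1 G1=(0+1>=2)=0 G2=G1|G0=1|0=1 G3=NOT G2=NOT 0=1 -> 1011
Step 2: G0=NOT G0=NOT 1=0 G1=(1+0>=2)=0 G2=G1|G0=0|1=1 G3=NOT G2=NOT 1=0 -> 0010
Step 3: G0=NOT G0=NOT 0=1 G1=(0+0>=2)=0 G2=G1|G0=0|0=0 G3=NOT G2=NOT 1=0 -> 1000

1000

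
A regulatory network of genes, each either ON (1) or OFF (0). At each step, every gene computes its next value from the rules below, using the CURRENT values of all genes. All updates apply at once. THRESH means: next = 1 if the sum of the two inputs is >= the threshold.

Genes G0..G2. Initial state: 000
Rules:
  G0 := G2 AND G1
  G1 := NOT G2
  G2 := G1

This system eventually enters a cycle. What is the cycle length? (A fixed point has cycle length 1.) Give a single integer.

Answer: 4

Derivation:
Step 0: 000
Step 1: G0=G2&G1=0&0=0 G1=NOT G2=NOT 0=1 G2=G1=0 -> 010
Step 2: G0=G2&G1=0&1=0 G1=NOT G2=NOT 0=1 G2=G1=1 -> 011
Step 3: G0=G2&G1=1&1=1 G1=NOT G2=NOT 1=0 G2=G1=1 -> 101
Step 4: G0=G2&G1=1&0=0 G1=NOT G2=NOT 1=0 G2=G1=0 -> 000
State from step 4 equals state from step 0 -> cycle length 4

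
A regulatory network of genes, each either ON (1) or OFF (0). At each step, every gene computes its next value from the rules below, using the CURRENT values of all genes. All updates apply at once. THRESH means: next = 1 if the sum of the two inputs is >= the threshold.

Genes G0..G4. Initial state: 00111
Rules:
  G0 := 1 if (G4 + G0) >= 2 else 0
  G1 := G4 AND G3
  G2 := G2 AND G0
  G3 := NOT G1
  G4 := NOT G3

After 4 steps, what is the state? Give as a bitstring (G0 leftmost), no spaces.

Step 1: G0=(1+0>=2)=0 G1=G4&G3=1&1=1 G2=G2&G0=1&0=0 G3=NOT G1=NOT 0=1 G4=NOT G3=NOT 1=0 -> 01010
Step 2: G0=(0+0>=2)=0 G1=G4&G3=0&1=0 G2=G2&G0=0&0=0 G3=NOT G1=NOT 1=0 G4=NOT G3=NOT 1=0 -> 00000
Step 3: G0=(0+0>=2)=0 G1=G4&G3=0&0=0 G2=G2&G0=0&0=0 G3=NOT G1=NOT 0=1 G4=NOT G3=NOT 0=1 -> 00011
Step 4: G0=(1+0>=2)=0 G1=G4&G3=1&1=1 G2=G2&G0=0&0=0 G3=NOT G1=NOT 0=1 G4=NOT G3=NOT 1=0 -> 01010

01010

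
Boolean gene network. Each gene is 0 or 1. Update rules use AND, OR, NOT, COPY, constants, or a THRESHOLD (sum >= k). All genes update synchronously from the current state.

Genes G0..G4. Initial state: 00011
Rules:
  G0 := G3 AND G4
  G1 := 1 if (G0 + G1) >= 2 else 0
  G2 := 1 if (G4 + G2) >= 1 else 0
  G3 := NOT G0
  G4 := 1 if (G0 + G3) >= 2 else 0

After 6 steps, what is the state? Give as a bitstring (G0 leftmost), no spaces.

Step 1: G0=G3&G4=1&1=1 G1=(0+0>=2)=0 G2=(1+0>=1)=1 G3=NOT G0=NOT 0=1 G4=(0+1>=2)=0 -> 10110
Step 2: G0=G3&G4=1&0=0 G1=(1+0>=2)=0 G2=(0+1>=1)=1 G3=NOT G0=NOT 1=0 G4=(1+1>=2)=1 -> 00101
Step 3: G0=G3&G4=0&1=0 G1=(0+0>=2)=0 G2=(1+1>=1)=1 G3=NOT G0=NOT 0=1 G4=(0+0>=2)=0 -> 00110
Step 4: G0=G3&G4=1&0=0 G1=(0+0>=2)=0 G2=(0+1>=1)=1 G3=NOT G0=NOT 0=1 G4=(0+1>=2)=0 -> 00110
Step 5: G0=G3&G4=1&0=0 G1=(0+0>=2)=0 G2=(0+1>=1)=1 G3=NOT G0=NOT 0=1 G4=(0+1>=2)=0 -> 00110
Step 6: G0=G3&G4=1&0=0 G1=(0+0>=2)=0 G2=(0+1>=1)=1 G3=NOT G0=NOT 0=1 G4=(0+1>=2)=0 -> 00110

00110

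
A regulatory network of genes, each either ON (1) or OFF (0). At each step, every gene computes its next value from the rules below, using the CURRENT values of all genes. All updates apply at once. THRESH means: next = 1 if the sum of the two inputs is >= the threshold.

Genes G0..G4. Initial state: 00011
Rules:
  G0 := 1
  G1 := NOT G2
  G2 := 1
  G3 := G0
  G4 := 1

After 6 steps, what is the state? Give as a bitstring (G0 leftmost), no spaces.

Step 1: G0=1(const) G1=NOT G2=NOT 0=1 G2=1(const) G3=G0=0 G4=1(const) -> 11101
Step 2: G0=1(const) G1=NOT G2=NOT 1=0 G2=1(const) G3=G0=1 G4=1(const) -> 10111
Step 3: G0=1(const) G1=NOT G2=NOT 1=0 G2=1(const) G3=G0=1 G4=1(const) -> 10111
Step 4: G0=1(const) G1=NOT G2=NOT 1=0 G2=1(const) G3=G0=1 G4=1(const) -> 10111
Step 5: G0=1(const) G1=NOT G2=NOT 1=0 G2=1(const) G3=G0=1 G4=1(const) -> 10111
Step 6: G0=1(const) G1=NOT G2=NOT 1=0 G2=1(const) G3=G0=1 G4=1(const) -> 10111

10111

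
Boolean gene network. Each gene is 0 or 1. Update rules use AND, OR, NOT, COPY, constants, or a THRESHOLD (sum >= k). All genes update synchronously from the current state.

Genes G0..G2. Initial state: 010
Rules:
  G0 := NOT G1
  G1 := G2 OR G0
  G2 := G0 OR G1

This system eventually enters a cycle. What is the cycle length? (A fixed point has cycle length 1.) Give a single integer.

Answer: 1

Derivation:
Step 0: 010
Step 1: G0=NOT G1=NOT 1=0 G1=G2|G0=0|0=0 G2=G0|G1=0|1=1 -> 001
Step 2: G0=NOT G1=NOT 0=1 G1=G2|G0=1|0=1 G2=G0|G1=0|0=0 -> 110
Step 3: G0=NOT G1=NOT 1=0 G1=G2|G0=0|1=1 G2=G0|G1=1|1=1 -> 011
Step 4: G0=NOT G1=NOT 1=0 G1=G2|G0=1|0=1 G2=G0|G1=0|1=1 -> 011
State from step 4 equals state from step 3 -> cycle length 1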